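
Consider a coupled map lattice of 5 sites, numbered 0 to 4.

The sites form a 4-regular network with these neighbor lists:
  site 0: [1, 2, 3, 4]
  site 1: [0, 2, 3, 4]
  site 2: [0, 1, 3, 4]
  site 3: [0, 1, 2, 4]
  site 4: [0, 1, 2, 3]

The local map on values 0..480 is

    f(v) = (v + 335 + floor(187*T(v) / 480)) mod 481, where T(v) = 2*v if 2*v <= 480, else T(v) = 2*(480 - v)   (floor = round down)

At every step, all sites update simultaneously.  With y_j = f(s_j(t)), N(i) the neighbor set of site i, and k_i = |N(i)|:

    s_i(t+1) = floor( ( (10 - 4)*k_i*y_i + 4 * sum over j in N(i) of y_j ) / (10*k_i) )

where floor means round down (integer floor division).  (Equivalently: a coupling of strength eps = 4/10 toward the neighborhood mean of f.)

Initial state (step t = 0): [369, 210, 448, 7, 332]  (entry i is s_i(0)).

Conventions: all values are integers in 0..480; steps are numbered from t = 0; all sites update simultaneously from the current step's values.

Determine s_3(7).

Simulating step by step:
t=0: [369, 210, 448, 7, 332]
t=1: [305, 264, 314, 324, 301]
t=2: [294, 290, 295, 296, 294]
t=3: [292, 292, 292, 292, 292]
t=4: [292, 292, 292, 292, 292]
t=5: [292, 292, 292, 292, 292]
t=6: [292, 292, 292, 292, 292]
t=7: [292, 292, 292, 292, 292]

Answer: s_3(7) = 292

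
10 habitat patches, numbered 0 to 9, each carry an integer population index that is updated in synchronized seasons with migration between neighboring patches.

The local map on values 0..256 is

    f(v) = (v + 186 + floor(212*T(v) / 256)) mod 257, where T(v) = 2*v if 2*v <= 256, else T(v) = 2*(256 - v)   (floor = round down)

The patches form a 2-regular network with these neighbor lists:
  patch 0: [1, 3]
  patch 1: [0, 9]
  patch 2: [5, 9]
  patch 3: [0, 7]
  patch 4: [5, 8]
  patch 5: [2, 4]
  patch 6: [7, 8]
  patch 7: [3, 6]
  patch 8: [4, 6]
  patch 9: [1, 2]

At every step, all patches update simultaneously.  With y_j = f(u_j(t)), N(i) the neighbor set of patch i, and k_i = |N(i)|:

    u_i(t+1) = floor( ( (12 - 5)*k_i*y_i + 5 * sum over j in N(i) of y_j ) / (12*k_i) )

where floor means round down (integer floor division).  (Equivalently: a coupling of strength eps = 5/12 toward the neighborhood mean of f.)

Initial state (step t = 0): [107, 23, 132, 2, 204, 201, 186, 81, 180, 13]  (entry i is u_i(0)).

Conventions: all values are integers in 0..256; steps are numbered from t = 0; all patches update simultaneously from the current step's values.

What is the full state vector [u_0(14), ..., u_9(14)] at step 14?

Answer: [213, 213, 213, 213, 213, 213, 213, 213, 213, 213]

Derivation:
t=0: [107, 23, 132, 2, 204, 201, 186, 81, 180, 13]
t=1: [215, 234, 97, 185, 222, 176, 212, 171, 230, 181]
t=2: [212, 208, 206, 228, 212, 220, 216, 232, 205, 216]
t=3: [211, 214, 213, 204, 213, 210, 210, 202, 215, 213]
t=4: [214, 212, 213, 218, 213, 214, 215, 218, 212, 212]
t=5: [211, 212, 212, 209, 212, 212, 211, 209, 212, 213]
t=6: [214, 213, 213, 214, 213, 213, 214, 214, 213, 213]
t=7: [212, 212, 213, 212, 213, 213, 212, 212, 212, 213]
t=8: [213, 213, 213, 213, 213, 213, 213, 213, 213, 213]
t=9: [213, 213, 213, 213, 213, 213, 213, 213, 213, 213]
t=10: [213, 213, 213, 213, 213, 213, 213, 213, 213, 213]
t=11: [213, 213, 213, 213, 213, 213, 213, 213, 213, 213]
t=12: [213, 213, 213, 213, 213, 213, 213, 213, 213, 213]
t=13: [213, 213, 213, 213, 213, 213, 213, 213, 213, 213]
t=14: [213, 213, 213, 213, 213, 213, 213, 213, 213, 213]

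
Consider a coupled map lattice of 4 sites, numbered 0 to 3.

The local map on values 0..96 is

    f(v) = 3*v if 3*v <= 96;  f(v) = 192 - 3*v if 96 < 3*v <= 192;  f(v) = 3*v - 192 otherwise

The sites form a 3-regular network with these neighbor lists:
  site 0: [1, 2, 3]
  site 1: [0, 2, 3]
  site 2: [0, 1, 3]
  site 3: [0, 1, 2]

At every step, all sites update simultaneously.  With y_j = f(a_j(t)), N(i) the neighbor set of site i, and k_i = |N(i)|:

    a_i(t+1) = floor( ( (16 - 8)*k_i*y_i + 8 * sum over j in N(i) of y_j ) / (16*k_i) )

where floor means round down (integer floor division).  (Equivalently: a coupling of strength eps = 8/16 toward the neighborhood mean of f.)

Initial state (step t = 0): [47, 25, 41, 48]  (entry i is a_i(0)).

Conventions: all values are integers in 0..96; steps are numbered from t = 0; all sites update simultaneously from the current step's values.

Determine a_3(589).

Answer: a_3(589) = 76
Key observation: The state at step 6, [27, 21, 21, 28], reappears at step 8: the system is in a cycle of period 2 from step 6 on.  Therefore the state at step 589 equals the state at step 6 + ((589 - 6) mod 2) = 7, which is [75, 69, 69, 76].

Derivation:
t=0: [47, 25, 41, 48]
t=1: [57, 65, 63, 56]
t=2: [15, 9, 9, 16]
t=3: [39, 33, 33, 40]
t=4: [80, 86, 86, 79]
t=5: [53, 59, 59, 52]
t=6: [27, 21, 21, 28]
t=7: [75, 69, 69, 76]
t=8: [27, 21, 21, 28]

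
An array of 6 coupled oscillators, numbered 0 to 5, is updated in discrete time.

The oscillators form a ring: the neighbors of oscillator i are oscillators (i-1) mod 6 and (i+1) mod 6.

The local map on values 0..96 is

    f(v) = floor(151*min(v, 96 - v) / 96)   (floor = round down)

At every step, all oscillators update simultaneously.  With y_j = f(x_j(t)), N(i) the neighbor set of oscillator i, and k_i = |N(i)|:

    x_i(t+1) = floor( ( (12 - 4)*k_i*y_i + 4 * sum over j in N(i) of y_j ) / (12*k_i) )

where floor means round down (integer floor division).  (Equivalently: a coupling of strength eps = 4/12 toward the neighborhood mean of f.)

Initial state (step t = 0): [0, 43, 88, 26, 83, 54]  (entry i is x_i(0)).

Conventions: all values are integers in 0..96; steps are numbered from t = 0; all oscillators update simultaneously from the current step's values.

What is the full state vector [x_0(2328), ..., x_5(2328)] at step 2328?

Answer: [62, 62, 62, 62, 62, 62]
Key observation: The state at step 36, [62, 62, 62, 62, 62, 62], reappears at step 42: the system is in a cycle of period 6 from step 36 on.  Therefore the state at step 2328 equals the state at step 36 + ((2328 - 36) mod 6) = 36, which is [62, 62, 62, 62, 62, 62].

Derivation:
t=0: [0, 43, 88, 26, 83, 54]
t=1: [22, 46, 25, 32, 31, 47]
t=2: [46, 60, 46, 47, 52, 62]
t=3: [66, 61, 69, 72, 67, 58]
t=4: [50, 51, 43, 39, 46, 54]
t=5: [70, 69, 66, 63, 69, 68]
t=6: [41, 42, 46, 48, 43, 43]
t=7: [64, 66, 71, 73, 68, 66]
t=8: [49, 46, 39, 37, 43, 47]
t=9: [72, 70, 62, 60, 66, 72]
t=10: [37, 41, 51, 54, 46, 38]
t=11: [59, 64, 68, 67, 68, 61]
t=12: [56, 50, 45, 44, 46, 53]
t=13: [64, 70, 70, 69, 70, 67]
t=14: [47, 41, 40, 41, 41, 45]
t=15: [71, 65, 62, 63, 65, 69]
t=16: [41, 47, 51, 50, 47, 42]
t=17: [65, 71, 70, 71, 71, 66]
t=18: [46, 40, 39, 39, 40, 45]
t=19: [70, 63, 61, 61, 63, 69]
t=20: [42, 49, 54, 54, 50, 43]
t=21: [67, 70, 67, 67, 70, 67]
t=22: [44, 41, 44, 44, 41, 44]
t=23: [68, 65, 68, 68, 65, 68]
t=24: [44, 46, 44, 44, 46, 44]
t=25: [69, 71, 69, 69, 71, 69]
t=26: [41, 40, 41, 41, 40, 41]
t=27: [63, 62, 63, 63, 62, 63]
t=28: [51, 52, 51, 51, 52, 51]
t=29: [69, 69, 69, 69, 69, 69]
t=30: [42, 42, 42, 42, 42, 42]
t=31: [66, 66, 66, 66, 66, 66]
t=32: [47, 47, 47, 47, 47, 47]
t=33: [73, 73, 73, 73, 73, 73]
t=34: [36, 36, 36, 36, 36, 36]
t=35: [56, 56, 56, 56, 56, 56]
t=36: [62, 62, 62, 62, 62, 62]
t=37: [53, 53, 53, 53, 53, 53]
t=38: [67, 67, 67, 67, 67, 67]
t=39: [45, 45, 45, 45, 45, 45]
t=40: [70, 70, 70, 70, 70, 70]
t=41: [40, 40, 40, 40, 40, 40]
t=42: [62, 62, 62, 62, 62, 62]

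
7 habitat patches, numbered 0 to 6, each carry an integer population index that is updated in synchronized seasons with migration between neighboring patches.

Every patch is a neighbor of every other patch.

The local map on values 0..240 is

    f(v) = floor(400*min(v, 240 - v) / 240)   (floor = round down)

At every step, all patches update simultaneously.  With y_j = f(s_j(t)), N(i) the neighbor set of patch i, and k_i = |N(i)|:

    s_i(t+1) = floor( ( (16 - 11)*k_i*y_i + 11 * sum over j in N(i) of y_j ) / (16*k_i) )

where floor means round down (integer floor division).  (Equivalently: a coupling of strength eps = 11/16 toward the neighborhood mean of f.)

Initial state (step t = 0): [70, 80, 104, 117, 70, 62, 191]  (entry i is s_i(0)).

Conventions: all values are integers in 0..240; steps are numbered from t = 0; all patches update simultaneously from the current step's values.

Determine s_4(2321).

Answer: s_4(2321) = 111
Key observation: The state at step 8, [158, 158, 158, 158, 158, 158, 158], reappears at step 18: the system is in a cycle of period 10 from step 8 on.  Therefore the state at step 2321 equals the state at step 8 + ((2321 - 8) mod 10) = 11, which is [111, 111, 111, 111, 111, 111, 111].

Derivation:
t=0: [70, 80, 104, 117, 70, 62, 191]
t=1: [128, 131, 139, 143, 128, 125, 121]
t=2: [182, 181, 178, 177, 182, 183, 184]
t=3: [97, 98, 98, 99, 97, 97, 97]
t=4: [161, 162, 162, 162, 161, 161, 161]
t=5: [130, 130, 130, 130, 130, 130, 130]
t=6: [183, 183, 183, 183, 183, 183, 183]
t=7: [95, 95, 95, 95, 95, 95, 95]
t=8: [158, 158, 158, 158, 158, 158, 158]
t=9: [136, 136, 136, 136, 136, 136, 136]
t=10: [173, 173, 173, 173, 173, 173, 173]
t=11: [111, 111, 111, 111, 111, 111, 111]
t=12: [185, 185, 185, 185, 185, 185, 185]
t=13: [91, 91, 91, 91, 91, 91, 91]
t=14: [151, 151, 151, 151, 151, 151, 151]
t=15: [148, 148, 148, 148, 148, 148, 148]
t=16: [153, 153, 153, 153, 153, 153, 153]
t=17: [145, 145, 145, 145, 145, 145, 145]
t=18: [158, 158, 158, 158, 158, 158, 158]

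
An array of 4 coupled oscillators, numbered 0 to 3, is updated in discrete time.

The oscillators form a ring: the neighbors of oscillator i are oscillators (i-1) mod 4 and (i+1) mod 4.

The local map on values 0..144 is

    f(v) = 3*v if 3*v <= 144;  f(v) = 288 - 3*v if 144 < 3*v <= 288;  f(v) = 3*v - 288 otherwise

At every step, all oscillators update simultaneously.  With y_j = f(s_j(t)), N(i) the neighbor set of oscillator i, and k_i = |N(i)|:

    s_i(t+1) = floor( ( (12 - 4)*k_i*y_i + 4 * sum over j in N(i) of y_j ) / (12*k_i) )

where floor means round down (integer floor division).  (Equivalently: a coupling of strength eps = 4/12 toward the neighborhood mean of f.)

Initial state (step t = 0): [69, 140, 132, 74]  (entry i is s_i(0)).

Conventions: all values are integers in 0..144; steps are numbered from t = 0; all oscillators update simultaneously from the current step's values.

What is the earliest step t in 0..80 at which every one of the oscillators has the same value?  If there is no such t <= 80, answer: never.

Simulating step by step:
t=0: [69, 140, 132, 74]  (not all equal)
t=1: [87, 119, 105, 75]  (not all equal)
t=2: [40, 55, 40, 51]  (not all equal)
t=3: [123, 122, 123, 130]  (not all equal)
t=4: [84, 79, 84, 95]  (not all equal)
t=5: [33, 46, 33, 14]  (not all equal)
t=6: [96, 125, 96, 61]  (not all equal)
t=7: [32, 58, 32, 70]  (not all equal)
t=8: [96, 108, 96, 84]  (not all equal)
t=9: [12, 24, 12, 24]  (not all equal)
t=10: [48, 60, 48, 60]  (not all equal)
t=11: [132, 120, 132, 120]  (not all equal)
t=12: [96, 84, 96, 84]  (not all equal)
t=13: [12, 24, 12, 24]  (not all equal)

Answer: never
Key observation: The state at step 9 reappears at step 13 — the system is in a cycle of period 4 from step 9 on.  No step 0..13 is synchronized, and the cycle repeats forever, so no step up to 80 (or ever) has all oscillators equal.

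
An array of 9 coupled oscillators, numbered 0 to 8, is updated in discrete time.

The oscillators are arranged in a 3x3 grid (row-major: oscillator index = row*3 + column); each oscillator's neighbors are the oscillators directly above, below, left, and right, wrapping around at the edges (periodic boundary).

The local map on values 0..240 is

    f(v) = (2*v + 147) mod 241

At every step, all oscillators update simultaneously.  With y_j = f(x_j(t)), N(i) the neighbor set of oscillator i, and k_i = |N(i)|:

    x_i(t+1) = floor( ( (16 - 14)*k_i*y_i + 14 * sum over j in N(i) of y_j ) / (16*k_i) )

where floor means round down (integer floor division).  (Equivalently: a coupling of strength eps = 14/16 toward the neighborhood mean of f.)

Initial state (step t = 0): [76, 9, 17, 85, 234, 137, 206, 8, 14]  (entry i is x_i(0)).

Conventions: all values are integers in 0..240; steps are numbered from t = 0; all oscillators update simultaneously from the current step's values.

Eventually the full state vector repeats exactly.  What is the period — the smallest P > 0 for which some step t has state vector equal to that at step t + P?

Simulating step by step:
t=0: [76, 9, 17, 85, 234, 137, 206, 8, 14]
t=1: [116, 137, 149, 107, 144, 146, 112, 140, 153]
t=2: [155, 180, 184, 159, 173, 184, 159, 179, 183]
t=3: [137, 65, 70, 133, 68, 69, 136, 66, 72]
t=4: [117, 71, 73, 118, 68, 73, 118, 71, 73]
t=5: [101, 67, 70, 100, 68, 69, 101, 68, 70]
t=6: [79, 57, 57, 79, 56, 58, 79, 56, 58]
t=7: [44, 28, 30, 44, 29, 29, 44, 29, 29]
t=8: [221, 211, 211, 221, 211, 212, 221, 211, 212]
t=9: [98, 91, 92, 98, 91, 92, 98, 91, 92]
t=10: [96, 91, 92, 96, 91, 92, 96, 91, 92]
t=11: [94, 90, 91, 94, 90, 91, 94, 90, 91]
t=12: [90, 88, 88, 90, 88, 88, 90, 88, 88]
t=13: [84, 82, 82, 84, 82, 82, 84, 82, 82]
t=14: [72, 70, 70, 72, 70, 70, 72, 70, 70]
t=15: [48, 46, 46, 48, 46, 46, 48, 46, 46]
t=16: [105, 187, 187, 105, 187, 187, 105, 187, 187]
t=17: [82, 55, 55, 82, 55, 55, 82, 55, 55]
t=18: [46, 27, 27, 46, 27, 27, 46, 27, 27]
t=19: [222, 209, 209, 222, 209, 209, 222, 209, 209]
t=20: [97, 88, 88, 97, 88, 88, 97, 88, 88]
t=21: [92, 85, 85, 92, 85, 85, 92, 85, 85]
t=22: [83, 79, 79, 83, 79, 79, 83, 79, 79]
t=23: [68, 65, 65, 68, 65, 65, 68, 65, 65]
t=24: [39, 37, 37, 39, 37, 37, 39, 37, 37]
t=25: [223, 221, 221, 223, 221, 221, 223, 221, 221]
t=26: [109, 107, 107, 109, 107, 107, 109, 107, 107]
t=27: [122, 120, 120, 122, 120, 120, 122, 120, 120]
t=28: [148, 146, 146, 148, 146, 146, 148, 146, 146]
t=29: [200, 198, 198, 200, 198, 198, 200, 198, 198]
t=30: [63, 61, 61, 63, 61, 61, 63, 61, 61]
t=31: [30, 28, 28, 30, 28, 28, 30, 28, 28]
t=32: [205, 203, 203, 205, 203, 203, 205, 203, 203]
t=33: [73, 71, 71, 73, 71, 71, 73, 71, 71]
t=34: [50, 48, 48, 50, 48, 48, 50, 48, 48]
t=35: [4, 2, 2, 4, 2, 2, 4, 2, 2]
t=36: [153, 151, 151, 153, 151, 151, 153, 151, 151]
t=37: [210, 208, 208, 210, 208, 208, 210, 208, 208]
t=38: [83, 81, 81, 83, 81, 81, 83, 81, 81]
t=39: [70, 68, 68, 70, 68, 68, 70, 68, 68]
t=40: [44, 42, 42, 44, 42, 42, 44, 42, 42]
t=41: [233, 231, 231, 233, 231, 231, 233, 231, 231]
t=42: [129, 127, 127, 129, 127, 127, 129, 127, 127]
t=43: [162, 160, 160, 162, 160, 160, 162, 160, 160]
t=44: [228, 226, 226, 228, 226, 226, 228, 226, 226]
t=45: [119, 117, 117, 119, 117, 117, 119, 117, 117]
t=46: [142, 140, 140, 142, 140, 140, 142, 140, 140]
t=47: [188, 186, 186, 188, 186, 186, 188, 186, 186]
t=48: [39, 37, 37, 39, 37, 37, 39, 37, 37]

Answer: 24
Key observation: The state at step 24, [39, 37, 37, 39, 37, 37, 39, 37, 37], reappears at step 48 — and no state repeats earlier — so the cycle the system enters has period 24.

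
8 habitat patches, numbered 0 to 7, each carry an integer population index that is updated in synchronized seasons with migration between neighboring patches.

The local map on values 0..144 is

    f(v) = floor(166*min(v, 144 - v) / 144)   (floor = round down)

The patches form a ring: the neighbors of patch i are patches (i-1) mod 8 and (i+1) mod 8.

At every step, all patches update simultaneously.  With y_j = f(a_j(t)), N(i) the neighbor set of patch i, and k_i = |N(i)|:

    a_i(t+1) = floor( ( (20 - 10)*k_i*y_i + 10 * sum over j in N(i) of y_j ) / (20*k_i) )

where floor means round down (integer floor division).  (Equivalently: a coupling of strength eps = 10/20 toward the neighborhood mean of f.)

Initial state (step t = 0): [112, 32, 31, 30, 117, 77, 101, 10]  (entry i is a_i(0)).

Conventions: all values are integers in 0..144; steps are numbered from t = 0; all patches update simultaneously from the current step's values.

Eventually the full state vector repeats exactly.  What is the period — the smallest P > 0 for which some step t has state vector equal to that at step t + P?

Simulating step by step:
t=0: [112, 32, 31, 30, 117, 77, 101, 10]
t=1: [29, 35, 35, 33, 43, 58, 46, 26]
t=2: [33, 38, 39, 41, 50, 58, 50, 36]
t=3: [40, 42, 44, 48, 56, 61, 55, 44]
t=4: [47, 48, 50, 56, 63, 66, 61, 52]
t=5: [55, 55, 58, 64, 71, 73, 68, 60]
t=6: [64, 63, 67, 73, 79, 80, 76, 69]
t=7: [74, 73, 76, 78, 75, 74, 77, 77]
t=8: [79, 80, 78, 77, 78, 79, 77, 77]
t=9: [74, 74, 75, 76, 75, 75, 76, 76]
t=10: [79, 79, 79, 78, 78, 78, 78, 78]
t=11: [74, 74, 74, 75, 76, 76, 76, 75]
t=12: [79, 80, 79, 79, 78, 78, 78, 79]
t=13: [73, 73, 73, 74, 75, 76, 75, 74]
t=14: [80, 81, 80, 80, 79, 78, 79, 80]
t=15: [72, 72, 72, 73, 74, 75, 74, 73]
t=16: [82, 83, 82, 81, 80, 79, 80, 81]
t=17: [71, 70, 71, 72, 73, 73, 73, 72]
t=18: [81, 80, 81, 82, 81, 81, 81, 82]
t=19: [72, 72, 72, 71, 71, 72, 71, 71]
t=20: [82, 83, 82, 81, 81, 82, 81, 81]
t=21: [71, 70, 71, 71, 71, 71, 71, 71]
t=22: [80, 80, 80, 81, 81, 81, 81, 81]
t=23: [72, 73, 72, 72, 72, 72, 72, 72]
t=24: [82, 82, 82, 83, 83, 83, 83, 83]
t=25: [70, 71, 70, 70, 70, 70, 70, 70]
t=26: [80, 80, 80, 80, 80, 80, 80, 80]
t=27: [73, 73, 73, 73, 73, 73, 73, 73]
t=28: [81, 81, 81, 81, 81, 81, 81, 81]
t=29: [72, 72, 72, 72, 72, 72, 72, 72]
t=30: [83, 83, 83, 83, 83, 83, 83, 83]
t=31: [70, 70, 70, 70, 70, 70, 70, 70]
t=32: [80, 80, 80, 80, 80, 80, 80, 80]

Answer: 6
Key observation: The state at step 26, [80, 80, 80, 80, 80, 80, 80, 80], reappears at step 32 — and no state repeats earlier — so the cycle the system enters has period 6.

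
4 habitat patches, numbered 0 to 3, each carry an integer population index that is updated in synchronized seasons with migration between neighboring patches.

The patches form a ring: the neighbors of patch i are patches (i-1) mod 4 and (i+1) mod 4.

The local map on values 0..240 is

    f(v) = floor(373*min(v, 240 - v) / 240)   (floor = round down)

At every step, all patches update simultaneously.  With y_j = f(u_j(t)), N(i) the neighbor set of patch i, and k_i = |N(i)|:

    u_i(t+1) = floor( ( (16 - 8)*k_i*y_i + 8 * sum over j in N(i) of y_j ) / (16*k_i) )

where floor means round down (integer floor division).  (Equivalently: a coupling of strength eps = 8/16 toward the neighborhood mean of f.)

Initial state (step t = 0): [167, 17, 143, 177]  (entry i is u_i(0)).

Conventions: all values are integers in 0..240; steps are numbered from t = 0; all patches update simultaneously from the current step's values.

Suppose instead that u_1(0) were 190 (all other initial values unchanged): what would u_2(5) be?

Answer: u_2(5) = 112
Key observation: This trace re-runs the system from the modified initial state.

Derivation:
t=0: [167, 190, 143, 177]
t=1: [100, 104, 118, 114]
t=2: [162, 165, 176, 173]
t=3: [115, 113, 104, 107]
t=4: [174, 172, 165, 167]
t=5: [105, 107, 112, 111]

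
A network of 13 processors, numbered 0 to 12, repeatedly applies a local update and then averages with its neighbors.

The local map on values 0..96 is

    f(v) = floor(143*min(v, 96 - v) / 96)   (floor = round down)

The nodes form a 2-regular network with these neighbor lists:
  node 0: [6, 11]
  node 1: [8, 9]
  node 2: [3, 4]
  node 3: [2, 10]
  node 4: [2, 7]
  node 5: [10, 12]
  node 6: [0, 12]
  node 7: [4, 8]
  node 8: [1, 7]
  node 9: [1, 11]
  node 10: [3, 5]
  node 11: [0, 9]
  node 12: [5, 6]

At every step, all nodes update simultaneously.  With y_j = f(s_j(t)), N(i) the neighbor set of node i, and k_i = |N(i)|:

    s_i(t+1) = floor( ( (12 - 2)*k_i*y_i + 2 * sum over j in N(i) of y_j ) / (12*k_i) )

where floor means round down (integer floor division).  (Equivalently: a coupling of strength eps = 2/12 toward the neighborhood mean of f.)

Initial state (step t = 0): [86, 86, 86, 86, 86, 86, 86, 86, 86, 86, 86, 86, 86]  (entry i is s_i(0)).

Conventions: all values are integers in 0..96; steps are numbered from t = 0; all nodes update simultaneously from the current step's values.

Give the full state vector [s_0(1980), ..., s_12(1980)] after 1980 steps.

Answer: [61, 61, 61, 61, 61, 61, 61, 61, 61, 61, 61, 61, 61]
Key observation: The state at step 12, [61, 61, 61, 61, 61, 61, 61, 61, 61, 61, 61, 61, 61], reappears at step 18: the system is in a cycle of period 6 from step 12 on.  Therefore the state at step 1980 equals the state at step 12 + ((1980 - 12) mod 6) = 12, which is [61, 61, 61, 61, 61, 61, 61, 61, 61, 61, 61, 61, 61].

Derivation:
t=0: [86, 86, 86, 86, 86, 86, 86, 86, 86, 86, 86, 86, 86]
t=1: [14, 14, 14, 14, 14, 14, 14, 14, 14, 14, 14, 14, 14]
t=2: [20, 20, 20, 20, 20, 20, 20, 20, 20, 20, 20, 20, 20]
t=3: [29, 29, 29, 29, 29, 29, 29, 29, 29, 29, 29, 29, 29]
t=4: [43, 43, 43, 43, 43, 43, 43, 43, 43, 43, 43, 43, 43]
t=5: [64, 64, 64, 64, 64, 64, 64, 64, 64, 64, 64, 64, 64]
t=6: [47, 47, 47, 47, 47, 47, 47, 47, 47, 47, 47, 47, 47]
t=7: [70, 70, 70, 70, 70, 70, 70, 70, 70, 70, 70, 70, 70]
t=8: [38, 38, 38, 38, 38, 38, 38, 38, 38, 38, 38, 38, 38]
t=9: [56, 56, 56, 56, 56, 56, 56, 56, 56, 56, 56, 56, 56]
t=10: [59, 59, 59, 59, 59, 59, 59, 59, 59, 59, 59, 59, 59]
t=11: [55, 55, 55, 55, 55, 55, 55, 55, 55, 55, 55, 55, 55]
t=12: [61, 61, 61, 61, 61, 61, 61, 61, 61, 61, 61, 61, 61]
t=13: [52, 52, 52, 52, 52, 52, 52, 52, 52, 52, 52, 52, 52]
t=14: [65, 65, 65, 65, 65, 65, 65, 65, 65, 65, 65, 65, 65]
t=15: [46, 46, 46, 46, 46, 46, 46, 46, 46, 46, 46, 46, 46]
t=16: [68, 68, 68, 68, 68, 68, 68, 68, 68, 68, 68, 68, 68]
t=17: [41, 41, 41, 41, 41, 41, 41, 41, 41, 41, 41, 41, 41]
t=18: [61, 61, 61, 61, 61, 61, 61, 61, 61, 61, 61, 61, 61]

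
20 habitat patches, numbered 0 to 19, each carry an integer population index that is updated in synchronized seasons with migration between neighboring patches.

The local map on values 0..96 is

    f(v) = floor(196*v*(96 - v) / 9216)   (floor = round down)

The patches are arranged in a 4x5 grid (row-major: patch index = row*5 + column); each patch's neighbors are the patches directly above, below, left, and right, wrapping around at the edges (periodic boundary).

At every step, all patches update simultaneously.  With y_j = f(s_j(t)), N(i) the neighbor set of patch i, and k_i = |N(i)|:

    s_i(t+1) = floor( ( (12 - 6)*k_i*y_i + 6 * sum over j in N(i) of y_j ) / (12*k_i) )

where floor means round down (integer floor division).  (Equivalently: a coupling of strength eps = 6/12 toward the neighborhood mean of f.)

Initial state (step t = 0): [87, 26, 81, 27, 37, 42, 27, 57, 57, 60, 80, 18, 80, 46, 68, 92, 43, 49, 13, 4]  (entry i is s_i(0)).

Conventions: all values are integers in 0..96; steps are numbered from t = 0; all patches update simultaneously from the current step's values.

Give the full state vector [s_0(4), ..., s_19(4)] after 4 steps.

Answer: [48, 48, 48, 48, 48, 48, 48, 49, 48, 48, 48, 48, 48, 48, 48, 48, 48, 48, 48, 48]

Derivation:
t=0: [87, 26, 81, 27, 37, 42, 27, 57, 57, 60, 80, 18, 80, 46, 68, 92, 43, 49, 13, 4]
t=1: [25, 35, 34, 37, 36, 39, 39, 40, 45, 45, 29, 32, 35, 41, 35, 15, 39, 39, 28, 17]
t=2: [38, 44, 45, 45, 42, 45, 46, 46, 47, 47, 40, 44, 45, 45, 43, 31, 43, 45, 41, 33]
t=3: [46, 47, 48, 47, 47, 47, 48, 48, 48, 48, 46, 47, 48, 47, 47, 44, 47, 47, 47, 45]
t=4: [48, 48, 48, 48, 48, 48, 48, 49, 48, 48, 48, 48, 48, 48, 48, 48, 48, 48, 48, 48]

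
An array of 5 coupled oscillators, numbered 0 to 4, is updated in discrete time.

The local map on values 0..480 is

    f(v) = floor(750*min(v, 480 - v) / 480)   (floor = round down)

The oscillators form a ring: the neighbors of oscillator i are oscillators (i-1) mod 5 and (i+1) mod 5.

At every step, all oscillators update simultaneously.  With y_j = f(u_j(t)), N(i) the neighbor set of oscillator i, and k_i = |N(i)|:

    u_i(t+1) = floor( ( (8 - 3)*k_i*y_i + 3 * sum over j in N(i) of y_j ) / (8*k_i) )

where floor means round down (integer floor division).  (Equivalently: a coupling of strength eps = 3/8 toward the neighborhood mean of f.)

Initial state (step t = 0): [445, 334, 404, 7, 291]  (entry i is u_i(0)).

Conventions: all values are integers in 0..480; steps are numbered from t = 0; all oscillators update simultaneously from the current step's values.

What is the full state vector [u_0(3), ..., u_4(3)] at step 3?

Simulating step by step:
t=0: [445, 334, 404, 7, 291]
t=1: [131, 174, 118, 83, 196]
t=2: [235, 242, 190, 172, 253]
t=3: [365, 356, 304, 289, 340]

Answer: [365, 356, 304, 289, 340]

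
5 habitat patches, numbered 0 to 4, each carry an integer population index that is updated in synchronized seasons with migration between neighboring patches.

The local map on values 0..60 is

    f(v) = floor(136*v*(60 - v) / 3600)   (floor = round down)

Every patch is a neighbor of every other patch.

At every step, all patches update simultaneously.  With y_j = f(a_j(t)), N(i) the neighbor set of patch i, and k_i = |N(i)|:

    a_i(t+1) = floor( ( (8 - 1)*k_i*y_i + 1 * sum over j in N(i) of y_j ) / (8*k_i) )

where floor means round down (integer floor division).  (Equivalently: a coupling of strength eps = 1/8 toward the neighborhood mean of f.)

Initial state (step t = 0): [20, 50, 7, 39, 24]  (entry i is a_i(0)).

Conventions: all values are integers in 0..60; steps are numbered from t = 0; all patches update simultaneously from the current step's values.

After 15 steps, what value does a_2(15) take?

Simulating step by step:
t=0: [20, 50, 7, 39, 24]
t=1: [29, 19, 15, 29, 30]
t=2: [32, 29, 25, 32, 33]
t=3: [33, 33, 33, 33, 33]
t=4: [33, 33, 33, 33, 33]
t=5: [33, 33, 33, 33, 33]
t=6: [33, 33, 33, 33, 33]
t=7: [33, 33, 33, 33, 33]
t=8: [33, 33, 33, 33, 33]
t=9: [33, 33, 33, 33, 33]
t=10: [33, 33, 33, 33, 33]
t=11: [33, 33, 33, 33, 33]
t=12: [33, 33, 33, 33, 33]
t=13: [33, 33, 33, 33, 33]
t=14: [33, 33, 33, 33, 33]
t=15: [33, 33, 33, 33, 33]

Answer: a_2(15) = 33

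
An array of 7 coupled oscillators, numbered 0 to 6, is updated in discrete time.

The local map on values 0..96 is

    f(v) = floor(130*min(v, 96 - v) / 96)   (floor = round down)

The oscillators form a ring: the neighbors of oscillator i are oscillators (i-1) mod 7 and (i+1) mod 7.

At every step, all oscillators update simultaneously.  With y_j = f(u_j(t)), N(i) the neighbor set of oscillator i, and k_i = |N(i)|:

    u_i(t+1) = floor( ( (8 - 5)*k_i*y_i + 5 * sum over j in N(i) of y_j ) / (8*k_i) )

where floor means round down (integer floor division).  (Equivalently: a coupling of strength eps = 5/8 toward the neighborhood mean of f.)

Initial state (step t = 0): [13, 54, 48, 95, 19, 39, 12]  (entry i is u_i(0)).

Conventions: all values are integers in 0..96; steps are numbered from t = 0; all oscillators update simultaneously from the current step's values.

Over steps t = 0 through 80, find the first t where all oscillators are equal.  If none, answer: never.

Answer: 16
Key observation: Synchronization is absorbing here: once all oscillators are equal they stay equal, and step 16 is the first all-equal step.

Derivation:
t=0: [13, 54, 48, 95, 19, 39, 12]  (not all equal)
t=1: [28, 46, 42, 28, 25, 32, 27]  (not all equal)
t=2: [44, 52, 51, 41, 37, 37, 38]  (not all equal)
t=3: [56, 59, 58, 55, 51, 50, 53]  (not all equal)
t=4: [54, 51, 51, 55, 59, 60, 58]  (not all equal)
t=5: [55, 58, 58, 55, 50, 49, 51]  (not all equal)
t=6: [55, 52, 52, 55, 60, 61, 59]  (not all equal)
t=7: [54, 57, 57, 54, 49, 48, 50]  (not all equal)
t=8: [56, 53, 53, 56, 61, 63, 61]  (not all equal)
t=9: [53, 56, 56, 53, 48, 45, 48]  (not all equal)
t=10: [58, 55, 55, 58, 61, 63, 61]  (not all equal)
t=11: [51, 53, 53, 51, 47, 45, 47]  (not all equal)
t=12: [60, 58, 58, 60, 61, 61, 61]  (not all equal)
t=13: [48, 50, 50, 48, 47, 47, 47]  (not all equal)
t=14: [63, 62, 62, 63, 63, 63, 63]  (not all equal)
t=15: [44, 45, 45, 44, 44, 44, 44]  (not all equal)
t=16: [59, 59, 59, 59, 59, 59, 59]  (all equal)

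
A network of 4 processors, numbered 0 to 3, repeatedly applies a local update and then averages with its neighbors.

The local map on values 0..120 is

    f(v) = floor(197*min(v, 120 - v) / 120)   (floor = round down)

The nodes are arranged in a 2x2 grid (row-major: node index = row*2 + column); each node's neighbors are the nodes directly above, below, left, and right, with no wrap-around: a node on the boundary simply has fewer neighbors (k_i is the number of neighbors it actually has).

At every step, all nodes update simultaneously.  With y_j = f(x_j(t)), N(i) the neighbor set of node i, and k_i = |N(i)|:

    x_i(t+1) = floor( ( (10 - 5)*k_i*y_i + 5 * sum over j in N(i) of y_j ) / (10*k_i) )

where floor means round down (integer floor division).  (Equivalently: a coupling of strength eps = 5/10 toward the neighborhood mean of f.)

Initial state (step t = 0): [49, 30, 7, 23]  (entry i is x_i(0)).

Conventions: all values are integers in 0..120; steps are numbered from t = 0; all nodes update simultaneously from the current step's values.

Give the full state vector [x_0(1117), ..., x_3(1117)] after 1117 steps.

Simulating step by step:
t=0: [49, 30, 7, 23]
t=1: [55, 53, 34, 33]
t=2: [80, 79, 63, 62]
t=3: [72, 73, 86, 87]
t=4: [72, 71, 60, 60]
t=5: [83, 84, 93, 93]
t=6: [55, 55, 48, 47]
t=7: [87, 86, 80, 80]
t=8: [57, 57, 62, 62]
t=9: [93, 93, 94, 94]
t=10: [43, 43, 42, 42]
t=11: [69, 69, 68, 68]
t=12: [83, 83, 84, 84]
t=13: [59, 59, 59, 59]
t=14: [96, 96, 96, 96]
t=15: [39, 39, 39, 39]
t=16: [64, 64, 64, 64]
t=17: [91, 91, 91, 91]
t=18: [47, 47, 47, 47]
t=19: [77, 77, 77, 77]
t=20: [70, 70, 70, 70]
t=21: [82, 82, 82, 82]
t=22: [62, 62, 62, 62]
t=23: [95, 95, 95, 95]
t=24: [41, 41, 41, 41]
t=25: [67, 67, 67, 67]
t=26: [87, 87, 87, 87]
t=27: [54, 54, 54, 54]
t=28: [88, 88, 88, 88]
t=29: [52, 52, 52, 52]
t=30: [85, 85, 85, 85]
t=31: [57, 57, 57, 57]
t=32: [93, 93, 93, 93]
t=33: [44, 44, 44, 44]
t=34: [72, 72, 72, 72]
t=35: [78, 78, 78, 78]
t=36: [68, 68, 68, 68]
t=37: [85, 85, 85, 85]

Answer: [93, 93, 93, 93]
Key observation: The state at step 30, [85, 85, 85, 85], reappears at step 37: the system is in a cycle of period 7 from step 30 on.  Therefore the state at step 1117 equals the state at step 30 + ((1117 - 30) mod 7) = 32, which is [93, 93, 93, 93].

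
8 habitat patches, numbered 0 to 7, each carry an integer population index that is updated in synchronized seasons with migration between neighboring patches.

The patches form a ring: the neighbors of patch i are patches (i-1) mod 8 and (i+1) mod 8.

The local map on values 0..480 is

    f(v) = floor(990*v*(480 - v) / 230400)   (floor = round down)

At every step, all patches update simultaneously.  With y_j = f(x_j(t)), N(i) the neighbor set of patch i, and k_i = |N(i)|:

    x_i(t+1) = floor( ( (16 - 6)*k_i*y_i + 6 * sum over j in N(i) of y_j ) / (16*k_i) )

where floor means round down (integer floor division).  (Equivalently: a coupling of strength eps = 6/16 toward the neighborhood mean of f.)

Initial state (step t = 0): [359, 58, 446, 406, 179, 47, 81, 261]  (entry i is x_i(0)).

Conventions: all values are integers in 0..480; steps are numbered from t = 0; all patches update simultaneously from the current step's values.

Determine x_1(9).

Simulating step by step:
t=0: [359, 58, 446, 406, 179, 47, 81, 261]
t=1: [181, 112, 84, 136, 184, 123, 148, 213]
t=2: [223, 180, 159, 196, 219, 200, 212, 235]
t=3: [243, 232, 225, 236, 242, 241, 243, 246]
t=4: [247, 246, 246, 246, 247, 247, 247, 247]
t=5: [247, 247, 247, 247, 247, 247, 247, 247]
t=6: [247, 247, 247, 247, 247, 247, 247, 247]
t=7: [247, 247, 247, 247, 247, 247, 247, 247]
t=8: [247, 247, 247, 247, 247, 247, 247, 247]
t=9: [247, 247, 247, 247, 247, 247, 247, 247]

Answer: x_1(9) = 247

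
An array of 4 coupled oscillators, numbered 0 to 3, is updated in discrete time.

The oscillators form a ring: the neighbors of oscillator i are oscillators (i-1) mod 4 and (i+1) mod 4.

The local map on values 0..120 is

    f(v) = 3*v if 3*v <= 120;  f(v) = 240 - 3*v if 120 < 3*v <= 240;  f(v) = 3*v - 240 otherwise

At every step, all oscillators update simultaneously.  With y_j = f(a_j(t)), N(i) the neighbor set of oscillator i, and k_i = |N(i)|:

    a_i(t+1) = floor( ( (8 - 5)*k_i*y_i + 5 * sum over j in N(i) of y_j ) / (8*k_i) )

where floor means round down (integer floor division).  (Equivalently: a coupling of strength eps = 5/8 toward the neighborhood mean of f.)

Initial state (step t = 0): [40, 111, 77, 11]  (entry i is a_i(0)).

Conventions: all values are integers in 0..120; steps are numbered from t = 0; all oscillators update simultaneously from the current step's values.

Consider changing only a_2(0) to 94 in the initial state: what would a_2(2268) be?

Simulating step by step:
t=0: [40, 111, 94, 11]
t=1: [84, 85, 55, 63]
t=2: [25, 32, 48, 46]
t=3: [90, 89, 97, 91]
t=4: [30, 35, 37, 37]
t=5: [101, 102, 109, 104]
t=6: [66, 71, 75, 73]
t=7: [30, 27, 20, 25]
t=8: [82, 77, 71, 75]
t=9: [9, 13, 17, 15]
t=10: [36, 39, 45, 41]
t=11: [113, 110, 112, 110]
t=12: [93, 94, 92, 94]
t=13: [40, 39, 39, 39]
t=14: [118, 117, 117, 117]
t=15: [112, 111, 111, 111]
t=16: [94, 93, 93, 93]
t=17: [40, 39, 39, 39]

Answer: a_2(2268) = 93
Key observation: The state at step 13, [40, 39, 39, 39], reappears at step 17: the system is in a cycle of period 4 from step 13 on.  Therefore the state at step 2268 equals the state at step 13 + ((2268 - 13) mod 4) = 16, which is [94, 93, 93, 93].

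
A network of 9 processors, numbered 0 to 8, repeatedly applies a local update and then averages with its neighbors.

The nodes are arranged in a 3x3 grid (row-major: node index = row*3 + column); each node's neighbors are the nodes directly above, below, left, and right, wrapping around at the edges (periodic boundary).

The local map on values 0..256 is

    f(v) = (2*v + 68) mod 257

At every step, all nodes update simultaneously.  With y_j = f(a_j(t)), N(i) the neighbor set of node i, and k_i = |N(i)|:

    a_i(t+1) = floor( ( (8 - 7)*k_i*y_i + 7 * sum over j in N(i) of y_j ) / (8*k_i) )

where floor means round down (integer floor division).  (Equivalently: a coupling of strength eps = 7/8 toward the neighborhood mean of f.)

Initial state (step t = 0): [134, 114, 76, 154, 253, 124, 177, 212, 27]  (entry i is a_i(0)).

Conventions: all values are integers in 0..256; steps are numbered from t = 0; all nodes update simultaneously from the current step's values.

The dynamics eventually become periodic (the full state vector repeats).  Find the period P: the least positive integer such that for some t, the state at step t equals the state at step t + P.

Simulating step by step:
t=0: [134, 114, 76, 154, 253, 124, 177, 212, 27]
t=1: [128, 134, 92, 94, 106, 121, 142, 113, 163]
t=2: [157, 92, 105, 84, 95, 152, 120, 77, 112]
t=3: [138, 112, 117, 93, 180, 78, 141, 101, 93]
t=4: [104, 73, 136, 157, 136, 186, 144, 122, 113]
t=5: [116, 79, 109, 99, 136, 94, 64, 101, 96]
t=6: [106, 65, 119, 127, 120, 59, 39, 112, 108]
t=7: [103, 59, 101, 96, 112, 65, 51, 96, 94]
t=8: [83, 38, 145, 92, 89, 91, 82, 141, 116]
t=9: [188, 165, 159, 241, 192, 171, 165, 157, 153]
t=10: [121, 156, 146, 152, 123, 123, 119, 145, 134]
t=11: [91, 84, 81, 61, 93, 84, 82, 80, 77]
t=12: [225, 239, 235, 236, 226, 225, 223, 235, 230]
t=13: [18, 16, 14, 6, 19, 15, 14, 14, 13]
t=14: [94, 100, 98, 98, 95, 94, 93, 98, 96]
t=15: [93, 60, 115, 168, 61, 35, 91, 59, 115]
t=16: [168, 170, 140, 200, 167, 108, 168, 169, 139]
t=17: [149, 135, 101, 128, 135, 120, 148, 135, 101]
t=18: [72, 72, 57, 84, 71, 44, 72, 71, 56]
t=19: [210, 204, 189, 202, 204, 196, 209, 204, 188]
t=20: [215, 215, 207, 219, 214, 202, 215, 214, 207]
t=21: [239, 236, 229, 235, 236, 232, 238, 236, 229]
t=22: [24, 24, 20, 26, 23, 18, 24, 23, 20]
t=23: [115, 113, 110, 113, 113, 111, 114, 113, 110]
t=24: [36, 36, 34, 37, 36, 33, 36, 36, 34]
t=25: [139, 139, 137, 138, 139, 137, 139, 139, 137]
t=26: [87, 88, 86, 87, 87, 86, 87, 88, 86]
t=27: [242, 242, 241, 241, 242, 240, 242, 242, 241]
t=28: [37, 37, 36, 36, 36, 36, 37, 37, 36]
t=29: [141, 141, 140, 140, 140, 140, 141, 141, 140]
t=30: [92, 92, 91, 91, 91, 91, 92, 92, 91]
t=31: [251, 251, 250, 250, 250, 250, 251, 251, 250]
t=32: [55, 55, 54, 54, 54, 54, 55, 55, 54]
t=33: [177, 177, 176, 176, 176, 176, 177, 177, 176]
t=34: [164, 164, 163, 163, 163, 163, 164, 164, 163]
t=35: [138, 138, 137, 137, 137, 137, 138, 138, 137]
t=36: [86, 86, 85, 85, 85, 85, 86, 86, 85]
t=37: [239, 239, 238, 238, 238, 238, 239, 239, 238]
t=38: [31, 31, 30, 30, 30, 30, 31, 31, 30]
t=39: [129, 129, 128, 128, 128, 128, 129, 129, 128]
t=40: [68, 68, 67, 67, 67, 67, 68, 68, 67]
t=41: [203, 203, 202, 202, 202, 202, 203, 203, 202]
t=42: [216, 216, 215, 215, 215, 215, 216, 216, 215]
t=43: [242, 242, 241, 241, 241, 241, 242, 242, 241]
t=44: [37, 37, 36, 36, 36, 36, 37, 37, 36]

Answer: 16
Key observation: The state at step 28, [37, 37, 36, 36, 36, 36, 37, 37, 36], reappears at step 44 — and no state repeats earlier — so the cycle the system enters has period 16.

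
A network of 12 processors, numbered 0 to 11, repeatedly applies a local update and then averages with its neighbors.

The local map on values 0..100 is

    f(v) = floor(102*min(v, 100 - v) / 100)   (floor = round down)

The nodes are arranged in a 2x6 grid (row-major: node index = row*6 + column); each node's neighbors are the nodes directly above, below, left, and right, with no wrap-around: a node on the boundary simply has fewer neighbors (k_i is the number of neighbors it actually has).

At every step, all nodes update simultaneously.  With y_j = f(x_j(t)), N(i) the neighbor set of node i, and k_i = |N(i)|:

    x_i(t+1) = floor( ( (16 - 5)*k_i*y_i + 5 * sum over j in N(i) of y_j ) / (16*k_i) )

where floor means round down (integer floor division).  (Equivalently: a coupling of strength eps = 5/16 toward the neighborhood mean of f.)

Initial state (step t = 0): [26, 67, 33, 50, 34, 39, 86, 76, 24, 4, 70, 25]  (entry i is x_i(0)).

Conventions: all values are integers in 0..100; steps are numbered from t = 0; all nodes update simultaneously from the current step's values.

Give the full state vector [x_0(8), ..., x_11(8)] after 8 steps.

Simulating step by step:
t=0: [26, 67, 33, 50, 34, 39, 86, 76, 24, 4, 70, 25]
t=1: [25, 31, 33, 42, 35, 36, 17, 23, 22, 13, 27, 27]
t=2: [24, 29, 32, 37, 35, 34, 19, 23, 22, 18, 26, 28]
t=3: [24, 28, 31, 34, 34, 33, 20, 23, 22, 21, 26, 28]
t=4: [24, 27, 30, 32, 33, 32, 21, 23, 22, 22, 26, 28]
t=5: [24, 26, 29, 30, 32, 31, 21, 23, 22, 23, 26, 28]
t=6: [23, 25, 28, 29, 31, 30, 21, 23, 22, 23, 26, 28]
t=7: [23, 24, 27, 28, 30, 29, 21, 22, 22, 23, 26, 28]
t=8: [22, 24, 26, 27, 29, 29, 21, 22, 22, 23, 26, 27]

Answer: [22, 24, 26, 27, 29, 29, 21, 22, 22, 23, 26, 27]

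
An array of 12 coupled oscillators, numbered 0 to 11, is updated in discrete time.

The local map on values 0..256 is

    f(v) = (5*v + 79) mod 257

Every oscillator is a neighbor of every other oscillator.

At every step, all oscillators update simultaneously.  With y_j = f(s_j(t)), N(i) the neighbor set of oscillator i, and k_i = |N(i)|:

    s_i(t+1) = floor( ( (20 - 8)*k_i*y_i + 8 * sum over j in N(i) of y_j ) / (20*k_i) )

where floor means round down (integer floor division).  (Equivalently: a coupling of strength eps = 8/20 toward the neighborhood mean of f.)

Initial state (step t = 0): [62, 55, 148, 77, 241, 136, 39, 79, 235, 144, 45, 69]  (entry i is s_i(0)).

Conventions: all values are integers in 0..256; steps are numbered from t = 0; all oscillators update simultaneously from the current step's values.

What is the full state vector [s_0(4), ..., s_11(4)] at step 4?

Answer: [134, 115, 159, 62, 69, 49, 88, 175, 165, 101, 133, 100]

Derivation:
t=0: [62, 55, 148, 77, 241, 136, 39, 79, 235, 144, 45, 69]
t=1: [135, 116, 88, 178, 205, 199, 70, 183, 188, 77, 87, 155]
t=2: [195, 141, 62, 171, 102, 85, 156, 185, 199, 176, 59, 106]
t=3: [66, 59, 126, 143, 94, 190, 101, 183, 77, 157, 117, 105]
t=4: [134, 115, 159, 62, 69, 49, 88, 175, 165, 101, 133, 100]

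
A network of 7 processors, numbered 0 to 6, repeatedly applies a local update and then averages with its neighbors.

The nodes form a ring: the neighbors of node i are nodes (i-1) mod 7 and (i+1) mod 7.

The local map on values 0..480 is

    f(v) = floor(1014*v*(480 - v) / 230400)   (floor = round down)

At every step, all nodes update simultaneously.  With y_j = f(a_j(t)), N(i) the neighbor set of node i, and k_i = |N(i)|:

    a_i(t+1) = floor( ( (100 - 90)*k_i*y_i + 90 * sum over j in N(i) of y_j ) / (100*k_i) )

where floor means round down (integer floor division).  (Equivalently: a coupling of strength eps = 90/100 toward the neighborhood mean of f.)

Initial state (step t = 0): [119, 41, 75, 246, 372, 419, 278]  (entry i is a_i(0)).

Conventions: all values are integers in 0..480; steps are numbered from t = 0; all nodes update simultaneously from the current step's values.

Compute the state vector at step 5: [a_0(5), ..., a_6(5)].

Answer: [252, 252, 252, 252, 252, 252, 252]

Derivation:
t=0: [119, 41, 75, 246, 372, 419, 278]
t=1: [165, 152, 162, 164, 181, 201, 160]
t=2: [222, 226, 223, 231, 237, 232, 235]
t=3: [252, 252, 252, 252, 253, 253, 252]
t=4: [252, 252, 252, 252, 252, 252, 252]
t=5: [252, 252, 252, 252, 252, 252, 252]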